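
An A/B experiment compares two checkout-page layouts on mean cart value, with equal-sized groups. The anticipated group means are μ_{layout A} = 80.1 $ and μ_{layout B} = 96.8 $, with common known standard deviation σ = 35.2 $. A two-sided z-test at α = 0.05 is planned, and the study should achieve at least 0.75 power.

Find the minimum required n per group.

n = 62 per group

Standardized effect: d = |μ_{layout A} − μ_{layout B}| / σ = |80.1 − 96.8| / 35.2 = 0.4744
For power 0.75 need Φ(δ − z_{0.025}) = 0.75, so δ = z_{0.025} + z_{0.25} = 1.960 + 0.674 = 2.634.
(For δ > 0 the lower-tail rejection region contributes negligibly to power, so the one-term inversion is standard.)
δ = d·√(n/2) ⇒ n = 2(δ/d)² = 2 × (2.634 / 0.4744)² = 61.67.
Rounding up, n = 62 per group.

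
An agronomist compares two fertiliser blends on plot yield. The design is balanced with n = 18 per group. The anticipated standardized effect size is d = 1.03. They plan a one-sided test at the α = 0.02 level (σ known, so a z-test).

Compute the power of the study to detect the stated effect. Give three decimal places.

Power ≈ 0.850

Noncentrality parameter: δ = d·√(n/2) = 1.03 × √(18/2) = 3.0900
One-sided α = 0.02 → critical value z_{0.02} = 2.054.
Power = P(Z > 2.054 − δ) = Φ(1.036) = 0.8500.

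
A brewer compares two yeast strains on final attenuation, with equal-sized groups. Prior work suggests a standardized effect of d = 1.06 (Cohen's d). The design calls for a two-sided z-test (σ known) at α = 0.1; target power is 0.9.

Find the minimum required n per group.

n = 16 per group

Set Φ(δ − 1.645) = 0.9; then δ − 1.645 = Φ⁻¹(0.9) = 1.282, giving δ = 2.926.
(For δ > 0 the lower-tail rejection region contributes negligibly to power, so the one-term inversion is standard.)
δ = d·√(n/2) ⇒ n = 2(δ/d)² = 2 × (2.926 / 1.06)² = 15.24.
Round up to the next whole unit.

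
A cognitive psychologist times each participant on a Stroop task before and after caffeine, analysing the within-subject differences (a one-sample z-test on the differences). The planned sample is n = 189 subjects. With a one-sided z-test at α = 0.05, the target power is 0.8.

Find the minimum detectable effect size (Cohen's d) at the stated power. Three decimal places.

d ≈ 0.181

Required noncentrality: δ = z_{0.05} + z_{0.20} = 1.645 + 0.842 = 2.486.
δ = d·√n ⇒ d = δ/√n = 2.486/√189 = 0.1809.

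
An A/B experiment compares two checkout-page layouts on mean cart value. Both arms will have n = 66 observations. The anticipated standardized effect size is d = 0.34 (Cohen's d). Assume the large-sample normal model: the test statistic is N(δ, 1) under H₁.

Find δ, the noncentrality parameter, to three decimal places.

The noncentrality parameter scales effect size by the design's sample-size factor: δ = d·√(n/2) = 0.34 × √(66/2) = 1.9532

δ ≈ 1.953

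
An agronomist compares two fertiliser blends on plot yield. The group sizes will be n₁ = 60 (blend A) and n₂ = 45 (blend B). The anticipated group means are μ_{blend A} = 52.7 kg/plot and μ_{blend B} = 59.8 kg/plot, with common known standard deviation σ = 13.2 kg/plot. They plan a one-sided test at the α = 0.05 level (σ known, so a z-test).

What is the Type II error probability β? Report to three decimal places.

β ≈ 0.139

Standardized effect: d = |μ_{blend A} − μ_{blend B}| / σ = |52.7 − 59.8| / 13.2 = 0.5379
Noncentrality parameter: δ = d / √(1/n₁ + 1/n₂) = 0.5379 / √(1/60 + 1/45) = 2.7275
Critical value for a one-sided test at α = 0.05: z_α = 1.645.
Power = Φ(δ − 1.645) = Φ(1.083) = 0.8605.
Type II error: β = 1 − power = 1 − 0.8605 = 0.1395.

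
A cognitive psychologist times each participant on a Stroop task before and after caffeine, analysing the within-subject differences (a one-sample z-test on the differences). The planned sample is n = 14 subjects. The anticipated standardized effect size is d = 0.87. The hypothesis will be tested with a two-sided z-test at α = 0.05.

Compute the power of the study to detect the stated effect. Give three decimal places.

Power ≈ 0.902

Noncentrality parameter: δ = d·√n = 0.87 × √14 = 3.2552
Critical value for a two-sided test at α = 0.05: z_{α/2} = 1.960.
Power = Φ(δ − 1.960) + Φ(−δ − 1.960) = Φ(1.295) + Φ(-5.215) = 0.9024 + 0.0000 = 0.9024.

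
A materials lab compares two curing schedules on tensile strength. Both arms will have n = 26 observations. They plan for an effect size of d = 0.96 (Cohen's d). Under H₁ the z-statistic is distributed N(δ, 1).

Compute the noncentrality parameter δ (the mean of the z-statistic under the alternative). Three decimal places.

δ ≈ 3.461

The noncentrality parameter scales effect size by the design's sample-size factor: δ = d·√(n/2) = 0.96 × √(26/2) = 3.4613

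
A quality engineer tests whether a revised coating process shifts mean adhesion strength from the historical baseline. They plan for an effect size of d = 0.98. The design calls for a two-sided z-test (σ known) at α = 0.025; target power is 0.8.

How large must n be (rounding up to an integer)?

For power 0.8 need Φ(δ − z_{0.0125}) = 0.8, so δ = z_{0.0125} + z_{0.20} = 2.241 + 0.842 = 3.083.
(Ignoring the negligible lower-tail rejection probability gives the usual closed-form inversion.)
δ = d·√n ⇒ n = (δ/d)² = (3.083 / 0.98)² = 9.90.
Rounding up, n = 10.

n = 10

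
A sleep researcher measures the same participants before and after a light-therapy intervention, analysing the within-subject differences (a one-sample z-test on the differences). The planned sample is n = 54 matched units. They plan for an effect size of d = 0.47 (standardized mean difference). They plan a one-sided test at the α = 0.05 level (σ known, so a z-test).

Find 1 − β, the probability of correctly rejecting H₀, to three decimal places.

Noncentrality parameter: λ = d·√n = 0.47 × √54 = 3.4538
One-sided α = 0.05 → critical value z_{0.05} = 1.645.
Power = P(Z > 1.645 − λ) = Φ(1.809) = 0.9648.

Power ≈ 0.965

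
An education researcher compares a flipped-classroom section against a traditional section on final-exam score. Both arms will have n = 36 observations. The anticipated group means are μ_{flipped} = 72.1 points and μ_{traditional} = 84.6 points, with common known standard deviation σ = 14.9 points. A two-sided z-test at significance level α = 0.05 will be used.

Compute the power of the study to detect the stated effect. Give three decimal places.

Power ≈ 0.945

Standardized effect: d = |μ_{flipped} − μ_{traditional}| / σ = |72.1 − 84.6| / 14.9 = 0.8389
Noncentrality parameter: δ = d·√(n/2) = 0.8389 × √(36/2) = 3.5593
Critical value for a two-sided test at α = 0.05: z_{α/2} = 1.960.
Power = Φ(δ − 1.960) + Φ(−δ − 1.960) = Φ(1.599) + Φ(-5.519) = 0.9451 + 0.0000 = 0.9451.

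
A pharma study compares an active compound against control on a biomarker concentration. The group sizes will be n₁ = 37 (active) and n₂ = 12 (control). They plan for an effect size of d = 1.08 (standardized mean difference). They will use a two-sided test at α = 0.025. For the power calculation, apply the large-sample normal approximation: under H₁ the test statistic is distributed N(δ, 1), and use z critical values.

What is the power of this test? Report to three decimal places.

Noncentrality parameter: δ = d / √(1/n₁ + 1/n₂) = 1.08 / √(1/37 + 1/12) = 3.2510
Two-sided α = 0.025 → critical value z_{0.0125} = 2.241.
Power = Φ(δ − 2.241) + Φ(−δ − 2.241) = Φ(1.010) + Φ(-5.492) = 0.8437 + 0.0000 = 0.8437.

Power ≈ 0.844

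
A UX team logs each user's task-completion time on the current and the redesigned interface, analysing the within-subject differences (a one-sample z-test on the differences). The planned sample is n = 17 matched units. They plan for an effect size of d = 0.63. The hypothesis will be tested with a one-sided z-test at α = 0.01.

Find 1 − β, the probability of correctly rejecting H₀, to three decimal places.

Power ≈ 0.607

Noncentrality parameter: δ = d·√n = 0.63 × √17 = 2.5976
Critical value for a one-sided test at α = 0.01: z_α = 2.326.
Power = P(Z > 2.326 − δ) = Φ(0.271) = 0.6069.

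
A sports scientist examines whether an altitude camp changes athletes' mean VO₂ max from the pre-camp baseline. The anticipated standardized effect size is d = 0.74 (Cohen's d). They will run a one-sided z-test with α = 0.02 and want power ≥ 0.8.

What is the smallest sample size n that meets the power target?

n = 16

For power 0.8 need Φ(δ − z_{0.02}) = 0.8, so δ = z_{0.02} + z_{0.20} = 2.054 + 0.842 = 2.895.
δ = d·√n ⇒ n = (δ/d)² = (2.895 / 0.74)² = 15.31.
Round up to the next whole unit.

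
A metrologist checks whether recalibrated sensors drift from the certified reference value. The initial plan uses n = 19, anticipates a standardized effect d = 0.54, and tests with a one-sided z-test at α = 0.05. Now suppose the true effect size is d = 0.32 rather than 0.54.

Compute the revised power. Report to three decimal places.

With d = 0.32: δ = d·√n = 0.32 × √19 = 1.3948. Critical value z_{0.05} = 1.645.
Revised power = Φ(δ − 1.645) = Φ(-0.250) = 0.4013.

Power ≈ 0.401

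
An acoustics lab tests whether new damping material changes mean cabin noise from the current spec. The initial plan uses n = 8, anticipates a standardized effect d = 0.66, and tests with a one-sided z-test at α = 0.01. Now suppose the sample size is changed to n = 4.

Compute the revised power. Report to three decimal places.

With n = 4: δ = d·√n = 0.66 × √4 = 1.3200. Critical value z_{0.01} = 2.326.
Revised power = Φ(δ − 2.326) = Φ(-1.006) = 0.1571.

Power ≈ 0.157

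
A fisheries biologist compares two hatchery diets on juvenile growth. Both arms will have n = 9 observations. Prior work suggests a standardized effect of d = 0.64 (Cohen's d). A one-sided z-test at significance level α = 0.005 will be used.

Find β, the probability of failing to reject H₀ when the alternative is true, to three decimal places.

Noncentrality parameter: δ = d·√(n/2) = 0.64 × √(9/2) = 1.3576
Critical value for a one-sided test at α = 0.005: z_α = 2.576.
Power = Φ(δ − 2.576) = Φ(-1.218) = 0.1116.
Type II error: β = 1 − power = 1 − 0.1116 = 0.8884.

β ≈ 0.888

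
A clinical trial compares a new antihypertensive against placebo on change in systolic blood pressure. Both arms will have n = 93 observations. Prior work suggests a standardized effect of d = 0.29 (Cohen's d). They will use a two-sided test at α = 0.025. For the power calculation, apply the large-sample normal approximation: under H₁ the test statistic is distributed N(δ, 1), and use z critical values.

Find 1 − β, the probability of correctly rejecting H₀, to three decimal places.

Noncentrality parameter: δ = d·√(n/2) = 0.29 × √(93/2) = 1.9775
Critical value for a two-sided test at α = 0.025: z_{α/2} = 2.241.
Power = Φ(δ − 2.241) + Φ(−δ − 2.241) = Φ(-0.264) + Φ(-4.219) = 0.3959 + 0.0000 = 0.3960.

Power ≈ 0.396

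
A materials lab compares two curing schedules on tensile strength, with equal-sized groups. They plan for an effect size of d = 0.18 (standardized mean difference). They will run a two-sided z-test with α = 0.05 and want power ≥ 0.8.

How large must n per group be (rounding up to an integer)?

For power 0.8 need Φ(δ − z_{0.025}) = 0.8, so δ = z_{0.025} + z_{0.20} = 1.960 + 0.842 = 2.802.
(The Φ(−δ − z_{α/2}) term is vanishingly small for δ > 0 and is dropped in the standard sample-size formula.)
δ = d·√(n/2) ⇒ n = 2(δ/d)² = 2 × (2.802 / 0.18)² = 484.50.
Round up to the next whole unit.

n = 485 per group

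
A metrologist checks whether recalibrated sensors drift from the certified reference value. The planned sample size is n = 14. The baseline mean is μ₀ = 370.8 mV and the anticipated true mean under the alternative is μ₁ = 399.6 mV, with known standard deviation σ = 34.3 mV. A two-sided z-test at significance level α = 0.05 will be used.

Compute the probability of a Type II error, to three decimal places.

Standardized effect: d = |μ₁ − μ₀| / σ = |399.6 − 370.8| / 34.3 = 0.8397
Noncentrality parameter: δ = d·√n = 0.8397 × √14 = 3.1417
Two-sided α = 0.05 → critical value z_{0.025} = 1.960.
Power = Φ(δ − 1.960) + Φ(−δ − 1.960) = Φ(1.182) + Φ(-5.102) = 0.8813 + 0.0000 = 0.8813.
Type II error: β = 1 − power = 1 − 0.8813 = 0.1187.

β ≈ 0.119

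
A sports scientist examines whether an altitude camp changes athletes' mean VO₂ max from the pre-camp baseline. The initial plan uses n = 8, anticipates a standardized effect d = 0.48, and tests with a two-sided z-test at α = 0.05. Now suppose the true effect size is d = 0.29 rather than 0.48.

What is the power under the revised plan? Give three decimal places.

With d = 0.29: δ = d·√n = 0.29 × √8 = 0.8202. Critical value z_{0.025} = 1.960.
Revised power = Φ(δ − 1.960) + Φ(−δ − 1.960) = Φ(-1.140) + Φ(-2.780) = 0.1272 + 0.0027 = 0.1299.

Power ≈ 0.130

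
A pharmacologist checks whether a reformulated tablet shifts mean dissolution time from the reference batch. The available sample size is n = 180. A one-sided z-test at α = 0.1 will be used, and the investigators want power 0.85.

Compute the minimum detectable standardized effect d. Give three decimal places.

d ≈ 0.173

Required noncentrality: δ = z_{0.1} + z_{0.15} = 1.282 + 1.036 = 2.318.
δ = d·√n ⇒ d = δ/√n = 2.318/√180 = 0.1728.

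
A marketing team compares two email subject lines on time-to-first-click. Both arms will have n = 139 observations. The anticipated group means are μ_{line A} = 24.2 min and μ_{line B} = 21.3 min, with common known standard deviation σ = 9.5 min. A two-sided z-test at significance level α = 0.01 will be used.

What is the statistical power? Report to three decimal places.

Standardized effect: d = |μ_{line A} − μ_{line B}| / σ = |24.2 − 21.3| / 9.5 = 0.3053
Noncentrality parameter: δ = d·√(n/2) = 0.3053 × √(139/2) = 2.5449
Two-sided α = 0.01 → critical value z_{0.005} = 2.576.
Power = Φ(δ − 2.576) + Φ(−δ − 2.576) = Φ(-0.031) + Φ(-5.121) = 0.4877 + 0.0000 = 0.4877.

Power ≈ 0.488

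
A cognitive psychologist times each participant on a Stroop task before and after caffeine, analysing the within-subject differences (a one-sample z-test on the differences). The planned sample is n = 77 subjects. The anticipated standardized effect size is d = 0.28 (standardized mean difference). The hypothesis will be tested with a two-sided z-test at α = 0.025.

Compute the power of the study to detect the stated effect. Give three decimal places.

Power ≈ 0.585

Noncentrality parameter: δ = d·√n = 0.28 × √77 = 2.4570
Two-sided α = 0.025 → critical value z_{0.0125} = 2.241.
Power = Φ(δ − 2.241) + Φ(−δ − 2.241) = Φ(0.216) + Φ(-4.698) = 0.5853 + 0.0000 = 0.5853.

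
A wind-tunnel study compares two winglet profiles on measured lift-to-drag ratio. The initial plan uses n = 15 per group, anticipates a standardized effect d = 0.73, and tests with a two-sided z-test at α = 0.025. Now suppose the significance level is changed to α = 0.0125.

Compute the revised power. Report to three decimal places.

Power ≈ 0.309

δ = d·√(n/2) = 0.73 × √(15/2) = 1.9992 (unchanged). New critical value: z_{0.0063} = 2.498.
Revised power = Φ(δ − 2.498) + Φ(−δ − 2.498) = Φ(-0.499) + Φ(-4.497) = 0.3091 + 0.0000 = 0.3091.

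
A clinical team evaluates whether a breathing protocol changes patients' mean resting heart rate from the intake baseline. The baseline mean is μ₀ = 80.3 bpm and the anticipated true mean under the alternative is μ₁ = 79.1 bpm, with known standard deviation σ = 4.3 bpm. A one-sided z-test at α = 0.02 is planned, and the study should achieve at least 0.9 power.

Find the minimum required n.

Standardized effect: d = |μ₁ − μ₀| / σ = |79.1 − 80.3| / 4.3 = 0.2791
For power 0.9 need Φ(δ − z_{0.02}) = 0.9, so δ = z_{0.02} + z_{0.10} = 2.054 + 1.282 = 3.335.
δ = d·√n ⇒ n = (δ/d)² = (3.335 / 0.2791)² = 142.84.
Round up to the next whole unit.

n = 143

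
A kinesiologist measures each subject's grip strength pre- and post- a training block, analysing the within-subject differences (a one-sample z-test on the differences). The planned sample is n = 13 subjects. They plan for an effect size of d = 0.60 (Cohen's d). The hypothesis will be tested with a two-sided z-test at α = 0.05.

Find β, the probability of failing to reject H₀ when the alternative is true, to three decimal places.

Noncentrality parameter: δ = d·√n = 0.60 × √13 = 2.1633
Two-sided α = 0.05 → critical value z_{0.025} = 1.960.
Power = Φ(δ − 1.960) + Φ(−δ − 1.960) = Φ(0.203) + Φ(-4.123) = 0.5806 + 0.0000 = 0.5806.
Type II error: β = 1 − power = 1 − 0.5806 = 0.4194.

β ≈ 0.419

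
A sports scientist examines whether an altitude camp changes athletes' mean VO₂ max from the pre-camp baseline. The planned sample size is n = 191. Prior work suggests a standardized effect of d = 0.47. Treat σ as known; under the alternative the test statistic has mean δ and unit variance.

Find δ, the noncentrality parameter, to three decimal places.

δ = d·√n = 0.47 × √191 = 6.4955

δ ≈ 6.496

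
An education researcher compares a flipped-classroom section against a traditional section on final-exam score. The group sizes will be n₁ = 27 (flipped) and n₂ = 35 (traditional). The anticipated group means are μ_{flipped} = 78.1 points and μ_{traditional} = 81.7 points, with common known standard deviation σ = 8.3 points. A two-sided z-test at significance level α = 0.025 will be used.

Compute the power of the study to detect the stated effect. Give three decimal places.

Power ≈ 0.292

Standardized effect: d = |μ_{flipped} − μ_{traditional}| / σ = |78.1 − 81.7| / 8.3 = 0.4337
Noncentrality parameter: δ = d / √(1/n₁ + 1/n₂) = 0.4337 / √(1/27 + 1/35) = 1.6933
Critical value for a two-sided test at α = 0.025: z_{α/2} = 2.241.
Power = Φ(δ − 2.241) + Φ(−δ − 2.241) = Φ(-0.548) + Φ(-3.935) = 0.2918 + 0.0000 = 0.2919.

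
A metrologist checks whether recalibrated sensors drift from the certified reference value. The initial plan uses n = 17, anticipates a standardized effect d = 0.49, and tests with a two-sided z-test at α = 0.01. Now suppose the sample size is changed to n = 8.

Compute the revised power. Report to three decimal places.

Power ≈ 0.117

With n = 8: δ = d·√n = 0.49 × √8 = 1.3859. Critical value z_{0.005} = 2.576.
Revised power = Φ(δ − 2.576) + Φ(−δ − 2.576) = Φ(-1.190) + Φ(-3.962) = 0.1170 + 0.0000 = 0.1171.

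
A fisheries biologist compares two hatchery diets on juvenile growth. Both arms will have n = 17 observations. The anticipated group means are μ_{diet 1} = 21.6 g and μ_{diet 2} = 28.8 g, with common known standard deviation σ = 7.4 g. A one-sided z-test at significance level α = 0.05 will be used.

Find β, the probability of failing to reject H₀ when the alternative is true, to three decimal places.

Standardized effect: d = |μ_{diet 1} − μ_{diet 2}| / σ = |21.6 − 28.8| / 7.4 = 0.9730
Noncentrality parameter: δ = d·√(n/2) = 0.9730 × √(17/2) = 2.8367
One-sided α = 0.05 → critical value z_{0.05} = 1.645.
Power = Φ(δ − 1.645) = Φ(1.192) = 0.8833.
Type II error: β = 1 − power = 1 − 0.8833 = 0.1167.

β ≈ 0.117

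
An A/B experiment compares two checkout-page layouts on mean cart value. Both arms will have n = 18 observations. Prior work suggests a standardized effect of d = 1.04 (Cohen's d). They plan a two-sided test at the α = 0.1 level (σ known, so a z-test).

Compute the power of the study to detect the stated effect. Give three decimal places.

Power ≈ 0.930

Noncentrality parameter: δ = d·√(n/2) = 1.04 × √(18/2) = 3.1200
Critical value for a two-sided test at α = 0.1: z_{α/2} = 1.645.
Power = Φ(δ − 1.645) + Φ(−δ − 1.645) = Φ(1.475) + Φ(-4.765) = 0.9299 + 0.0000 = 0.9299.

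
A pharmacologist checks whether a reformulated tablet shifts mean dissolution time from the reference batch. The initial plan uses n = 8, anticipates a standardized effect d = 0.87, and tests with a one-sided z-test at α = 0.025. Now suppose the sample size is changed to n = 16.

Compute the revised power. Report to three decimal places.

Power ≈ 0.936

With n = 16: δ = d·√n = 0.87 × √16 = 3.4800. Critical value z_{0.025} = 1.960.
Revised power = Φ(δ − 1.960) = Φ(1.520) = 0.9357.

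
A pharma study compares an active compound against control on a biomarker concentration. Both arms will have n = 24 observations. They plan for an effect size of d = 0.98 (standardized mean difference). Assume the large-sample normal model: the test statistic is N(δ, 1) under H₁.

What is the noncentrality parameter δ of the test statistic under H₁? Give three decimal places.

δ ≈ 3.395

δ = d·√(n/2) = 0.98 × √(24/2) = 3.3948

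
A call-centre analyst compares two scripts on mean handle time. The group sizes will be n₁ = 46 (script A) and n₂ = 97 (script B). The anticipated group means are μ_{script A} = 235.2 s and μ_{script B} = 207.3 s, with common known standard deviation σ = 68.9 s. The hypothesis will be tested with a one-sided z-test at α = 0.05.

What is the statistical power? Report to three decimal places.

Power ≈ 0.731

Standardized effect: d = |μ_{script A} − μ_{script B}| / σ = |235.2 − 207.3| / 68.9 = 0.4049
Noncentrality parameter: δ = d / √(1/n₁ + 1/n₂) = 0.4049 / √(1/46 + 1/97) = 2.2619
One-sided α = 0.05 → critical value z_{0.05} = 1.645.
Power = Φ(δ − 1.645) = Φ(0.617) = 0.7314.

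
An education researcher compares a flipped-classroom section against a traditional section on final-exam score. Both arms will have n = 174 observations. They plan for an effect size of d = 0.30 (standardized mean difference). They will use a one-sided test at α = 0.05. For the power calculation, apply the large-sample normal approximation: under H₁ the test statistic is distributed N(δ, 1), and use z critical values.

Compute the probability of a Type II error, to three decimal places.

Noncentrality parameter: δ = d·√(n/2) = 0.30 × √(174/2) = 2.7982
Critical value for a one-sided test at α = 0.05: z_α = 1.645.
Power = P(Z > 1.645 − δ) = Φ(1.153) = 0.8756.
Type II error: β = 1 − power = 1 − 0.8756 = 0.1244.

β ≈ 0.124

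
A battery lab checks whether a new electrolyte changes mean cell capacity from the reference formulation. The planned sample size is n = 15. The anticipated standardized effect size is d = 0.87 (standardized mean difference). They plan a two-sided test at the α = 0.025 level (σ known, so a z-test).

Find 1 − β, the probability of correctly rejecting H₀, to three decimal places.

Power ≈ 0.870

Noncentrality parameter: δ = d·√n = 0.87 × √15 = 3.3695
Critical value for a two-sided test at α = 0.025: z_{α/2} = 2.241.
Power = Φ(δ − 2.241) + Φ(−δ − 2.241) = Φ(1.128) + Φ(-5.611) = 0.8704 + 0.0000 = 0.8704.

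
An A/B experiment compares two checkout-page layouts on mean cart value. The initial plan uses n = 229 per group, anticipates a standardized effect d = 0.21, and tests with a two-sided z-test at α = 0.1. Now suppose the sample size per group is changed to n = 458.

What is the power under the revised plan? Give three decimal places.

Power ≈ 0.937

With n = 458 per group: δ = d·√(n/2) = 0.21 × √(458/2) = 3.1779. Critical value z_{0.05} = 1.645.
Revised power = Φ(δ − 1.645) + Φ(−δ − 1.645) = Φ(1.533) + Φ(-4.823) = 0.9374 + 0.0000 = 0.9374.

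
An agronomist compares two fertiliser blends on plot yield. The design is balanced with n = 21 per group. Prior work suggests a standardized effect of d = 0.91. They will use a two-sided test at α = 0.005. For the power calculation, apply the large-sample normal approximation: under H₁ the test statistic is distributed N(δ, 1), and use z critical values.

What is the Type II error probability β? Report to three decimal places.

β ≈ 0.444

Noncentrality parameter: δ = d·√(n/2) = 0.91 × √(21/2) = 2.9487
Critical value for a two-sided test at α = 0.005: z_{α/2} = 2.807.
Power = Φ(δ − 2.807) + Φ(−δ − 2.807) = Φ(0.142) + Φ(-5.756) = 0.5563 + 0.0000 = 0.5563.
Type II error: β = 1 − power = 1 − 0.5563 = 0.4437.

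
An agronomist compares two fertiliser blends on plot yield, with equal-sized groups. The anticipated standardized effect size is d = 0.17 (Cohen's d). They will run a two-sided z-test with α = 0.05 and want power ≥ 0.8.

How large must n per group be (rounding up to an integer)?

Set Φ(δ − 1.960) = 0.8; then δ − 1.960 = Φ⁻¹(0.8) = 0.842, giving δ = 2.802.
(The Φ(−δ − z_{α/2}) term is vanishingly small for δ > 0 and is dropped in the standard sample-size formula.)
δ = d·√(n/2) ⇒ n = 2(δ/d)² = 2 × (2.802 / 0.17)² = 543.18.
Round up to the next whole unit.

n = 544 per group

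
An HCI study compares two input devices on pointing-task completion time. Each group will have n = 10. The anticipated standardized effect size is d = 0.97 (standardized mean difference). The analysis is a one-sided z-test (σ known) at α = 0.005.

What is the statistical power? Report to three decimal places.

Power ≈ 0.342

Noncentrality parameter: δ = d·√(n/2) = 0.97 × √(10/2) = 2.1690
Critical value for a one-sided test at α = 0.005: z_α = 2.576.
Power = Φ(δ − 2.576) = Φ(-0.407) = 0.3421.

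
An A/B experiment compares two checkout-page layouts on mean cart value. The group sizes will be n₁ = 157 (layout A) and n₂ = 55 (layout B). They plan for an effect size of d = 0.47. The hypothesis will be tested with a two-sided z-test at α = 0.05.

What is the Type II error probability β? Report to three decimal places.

β ≈ 0.149

Noncentrality parameter: δ = d / √(1/n₁ + 1/n₂) = 0.47 / √(1/157 + 1/55) = 2.9996
Critical value for a two-sided test at α = 0.05: z_{α/2} = 1.960.
Power = Φ(δ − 1.960) + Φ(−δ − 1.960) = Φ(1.040) + Φ(-4.960) = 0.8507 + 0.0000 = 0.8507.
Type II error: β = 1 − power = 1 − 0.8507 = 0.1493.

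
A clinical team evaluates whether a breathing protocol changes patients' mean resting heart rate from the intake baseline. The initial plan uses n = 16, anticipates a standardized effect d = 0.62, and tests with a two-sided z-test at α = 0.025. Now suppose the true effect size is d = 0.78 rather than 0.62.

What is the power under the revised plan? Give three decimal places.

With d = 0.78: δ = d·√n = 0.78 × √16 = 3.1200. Critical value z_{0.0125} = 2.241.
Revised power = Φ(δ − 2.241) + Φ(−δ − 2.241) = Φ(0.879) + Φ(-5.361) = 0.8102 + 0.0000 = 0.8102.

Power ≈ 0.810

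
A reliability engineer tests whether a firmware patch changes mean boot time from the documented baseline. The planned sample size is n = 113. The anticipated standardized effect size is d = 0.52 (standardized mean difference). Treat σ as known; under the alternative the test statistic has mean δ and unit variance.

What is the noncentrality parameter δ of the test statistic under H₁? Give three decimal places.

δ ≈ 5.528

δ = d·√n = 0.52 × √113 = 5.5277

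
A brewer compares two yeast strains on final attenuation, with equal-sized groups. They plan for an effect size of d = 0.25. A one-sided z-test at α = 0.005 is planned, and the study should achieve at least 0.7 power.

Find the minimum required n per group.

n = 308 per group

Set Φ(δ − 2.576) = 0.7; then δ − 2.576 = Φ⁻¹(0.7) = 0.524, giving δ = 3.100.
δ = d·√(n/2) ⇒ n = 2(δ/d)² = 2 × (3.100 / 0.25)² = 307.57.
Round up to the next whole unit.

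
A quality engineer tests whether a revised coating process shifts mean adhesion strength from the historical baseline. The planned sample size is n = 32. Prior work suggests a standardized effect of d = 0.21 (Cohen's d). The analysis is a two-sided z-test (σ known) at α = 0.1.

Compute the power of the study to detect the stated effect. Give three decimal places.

Noncentrality parameter: λ = d·√n = 0.21 × √32 = 1.1879
Two-sided α = 0.1 → critical value z_{0.05} = 1.645.
Power = Φ(λ − 1.645) + Φ(−λ − 1.645) = Φ(-0.457) + Φ(-2.833) = 0.3239 + 0.0023 = 0.3262.

Power ≈ 0.326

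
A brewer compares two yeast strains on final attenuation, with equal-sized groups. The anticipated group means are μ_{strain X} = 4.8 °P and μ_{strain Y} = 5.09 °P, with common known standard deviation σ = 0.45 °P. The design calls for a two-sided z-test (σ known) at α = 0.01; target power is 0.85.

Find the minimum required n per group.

n = 63 per group

Standardized effect: d = |μ_{strain X} − μ_{strain Y}| / σ = |4.8 − 5.09| / 0.45 = 0.6444
Set Φ(δ − 2.576) = 0.85; then δ − 2.576 = Φ⁻¹(0.85) = 1.036, giving δ = 3.612.
(The Φ(−δ − z_{α/2}) term is vanishingly small for δ > 0 and is dropped in the standard sample-size formula.)
δ = d·√(n/2) ⇒ n = 2(δ/d)² = 2 × (3.612 / 0.6444)² = 62.84.
Rounding up, n = 63 per group.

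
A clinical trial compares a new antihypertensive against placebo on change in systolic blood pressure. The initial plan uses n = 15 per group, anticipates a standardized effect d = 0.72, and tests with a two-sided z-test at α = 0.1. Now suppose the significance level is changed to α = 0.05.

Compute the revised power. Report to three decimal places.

Power ≈ 0.505

δ = d·√(n/2) = 0.72 × √(15/2) = 1.9718 (unchanged). New critical value: z_{0.025} = 1.960.
Revised power = Φ(δ − 1.960) + Φ(−δ − 1.960) = Φ(0.012) + Φ(-3.932) = 0.5047 + 0.0000 = 0.5048.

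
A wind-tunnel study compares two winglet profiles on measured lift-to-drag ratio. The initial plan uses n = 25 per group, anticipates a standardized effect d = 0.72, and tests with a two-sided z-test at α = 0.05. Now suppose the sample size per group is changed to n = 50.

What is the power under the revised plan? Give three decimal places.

Power ≈ 0.950

With n = 50 per group: δ = d·√(n/2) = 0.72 × √(50/2) = 3.6000. Critical value z_{0.025} = 1.960.
Revised power = Φ(δ − 1.960) + Φ(−δ − 1.960) = Φ(1.640) + Φ(-5.560) = 0.9495 + 0.0000 = 0.9495.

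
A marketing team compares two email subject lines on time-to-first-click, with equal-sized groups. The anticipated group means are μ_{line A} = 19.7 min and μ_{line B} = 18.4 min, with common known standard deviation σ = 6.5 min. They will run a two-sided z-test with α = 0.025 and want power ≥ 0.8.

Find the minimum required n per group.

Standardized effect: d = |μ_{line A} − μ_{line B}| / σ = |19.7 − 18.4| / 6.5 = 0.2000
Set Φ(δ − 2.241) = 0.8; then δ − 2.241 = Φ⁻¹(0.8) = 0.842, giving δ = 3.083.
(The Φ(−δ − z_{α/2}) term is vanishingly small for δ > 0 and is dropped in the standard sample-size formula.)
δ = d·√(n/2) ⇒ n = 2(δ/d)² = 2 × (3.083 / 0.2000)² = 475.25.
Round up to the next whole unit.

n = 476 per group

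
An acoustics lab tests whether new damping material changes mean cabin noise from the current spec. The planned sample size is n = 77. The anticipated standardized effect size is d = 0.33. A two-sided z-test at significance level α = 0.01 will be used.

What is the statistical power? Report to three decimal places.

Noncentrality parameter: δ = d·√n = 0.33 × √77 = 2.8957
Two-sided α = 0.01 → critical value z_{0.005} = 2.576.
Power = Φ(δ − 2.576) + Φ(−δ − 2.576) = Φ(0.320) + Φ(-5.472) = 0.6255 + 0.0000 = 0.6255.

Power ≈ 0.625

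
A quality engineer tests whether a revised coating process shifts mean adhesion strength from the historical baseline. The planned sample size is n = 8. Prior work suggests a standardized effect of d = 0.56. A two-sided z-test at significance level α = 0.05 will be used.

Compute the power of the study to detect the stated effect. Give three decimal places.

Power ≈ 0.354

Noncentrality parameter: δ = d·√n = 0.56 × √8 = 1.5839
Critical value for a two-sided test at α = 0.05: z_{α/2} = 1.960.
Power = Φ(δ − 1.960) + Φ(−δ − 1.960) = Φ(-0.376) + Φ(-3.544) = 0.3534 + 0.0002 = 0.3536.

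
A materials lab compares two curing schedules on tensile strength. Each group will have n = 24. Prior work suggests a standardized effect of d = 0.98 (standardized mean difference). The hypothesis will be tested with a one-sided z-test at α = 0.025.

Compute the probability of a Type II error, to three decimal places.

Noncentrality parameter: δ = d·√(n/2) = 0.98 × √(24/2) = 3.3948
Critical value for a one-sided test at α = 0.025: z_α = 1.960.
Power = Φ(δ − 1.960) = Φ(1.435) = 0.9243.
Type II error: β = 1 − power = 1 − 0.9243 = 0.0757.

β ≈ 0.076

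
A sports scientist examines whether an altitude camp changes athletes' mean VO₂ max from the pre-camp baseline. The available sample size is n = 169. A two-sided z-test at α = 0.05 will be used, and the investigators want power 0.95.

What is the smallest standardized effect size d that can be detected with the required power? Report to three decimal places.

Required noncentrality: δ = z_{0.025} + z_{0.05} = 1.960 + 1.645 = 3.605.
(Lower-tail contribution to power is negligible for δ > 0.)
δ = d·√n ⇒ d = δ/√n = 3.605/√169 = 0.2773.

d ≈ 0.277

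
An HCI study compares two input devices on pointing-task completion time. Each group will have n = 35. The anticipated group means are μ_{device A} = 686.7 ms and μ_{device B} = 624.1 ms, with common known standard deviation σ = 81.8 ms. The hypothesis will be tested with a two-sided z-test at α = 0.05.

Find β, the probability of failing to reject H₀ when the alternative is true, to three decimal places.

β ≈ 0.107

Standardized effect: d = |μ_{device A} − μ_{device B}| / σ = |686.7 − 624.1| / 81.8 = 0.7653
Noncentrality parameter: δ = d·√(n/2) = 0.7653 × √(35/2) = 3.2014
Critical value for a two-sided test at α = 0.05: z_{α/2} = 1.960.
Power = Φ(δ − 1.960) + Φ(−δ − 1.960) = Φ(1.241) + Φ(-5.161) = 0.8928 + 0.0000 = 0.8928.
Type II error: β = 1 − power = 1 − 0.8928 = 0.1072.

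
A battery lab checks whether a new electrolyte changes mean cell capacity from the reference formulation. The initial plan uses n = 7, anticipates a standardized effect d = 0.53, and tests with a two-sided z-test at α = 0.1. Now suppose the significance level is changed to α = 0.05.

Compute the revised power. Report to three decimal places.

Power ≈ 0.289

δ = d·√n = 0.53 × √7 = 1.4022 (unchanged). New critical value: z_{0.025} = 1.960.
Revised power = Φ(δ − 1.960) + Φ(−δ − 1.960) = Φ(-0.558) + Φ(-3.362) = 0.2885 + 0.0004 = 0.2889.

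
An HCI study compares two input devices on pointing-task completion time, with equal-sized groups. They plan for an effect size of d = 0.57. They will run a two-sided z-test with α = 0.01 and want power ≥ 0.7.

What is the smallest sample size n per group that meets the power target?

n = 60 per group

For power 0.7 need Φ(δ − z_{0.005}) = 0.7, so δ = z_{0.005} + z_{0.30} = 2.576 + 0.524 = 3.100.
(The Φ(−δ − z_{α/2}) term is vanishingly small for δ > 0 and is dropped in the standard sample-size formula.)
δ = d·√(n/2) ⇒ n = 2(δ/d)² = 2 × (3.100 / 0.57)² = 59.17.
Rounding up, n = 60 per group.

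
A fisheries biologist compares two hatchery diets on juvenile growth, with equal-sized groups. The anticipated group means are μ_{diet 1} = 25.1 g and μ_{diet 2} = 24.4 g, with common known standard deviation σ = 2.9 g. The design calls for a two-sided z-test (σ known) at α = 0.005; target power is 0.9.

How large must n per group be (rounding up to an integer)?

n = 574 per group

Standardized effect: d = |μ_{diet 1} − μ_{diet 2}| / σ = |25.1 − 24.4| / 2.9 = 0.2414
For power 0.9 need Φ(δ − z_{0.0025}) = 0.9, so δ = z_{0.0025} + z_{0.10} = 2.807 + 1.282 = 4.089.
(Ignoring the negligible lower-tail rejection probability gives the usual closed-form inversion.)
δ = d·√(n/2) ⇒ n = 2(δ/d)² = 2 × (4.089 / 0.2414)² = 573.82.
Round up to the next whole unit.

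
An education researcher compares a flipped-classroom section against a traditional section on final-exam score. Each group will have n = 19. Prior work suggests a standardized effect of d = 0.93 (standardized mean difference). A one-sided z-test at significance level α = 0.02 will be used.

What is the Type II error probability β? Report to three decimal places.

β ≈ 0.208

Noncentrality parameter: λ = d·√(n/2) = 0.93 × √(19/2) = 2.8665
One-sided α = 0.02 → critical value z_{0.02} = 2.054.
Power = Φ(λ − 2.054) = Φ(0.813) = 0.7918.
Type II error: β = 1 − power = 1 − 0.7918 = 0.2082.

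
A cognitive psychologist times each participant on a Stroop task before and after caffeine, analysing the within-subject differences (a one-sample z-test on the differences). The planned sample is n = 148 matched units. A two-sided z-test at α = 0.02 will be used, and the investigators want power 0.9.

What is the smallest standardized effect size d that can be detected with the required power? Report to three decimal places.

Need Φ(δ − 2.326) = 0.9, so δ = 2.326 + 1.282 = 3.608.
(Lower-tail contribution to power is negligible for δ > 0.)
δ = d·√n ⇒ d = δ/√n = 3.608/√148 = 0.2966.

d ≈ 0.297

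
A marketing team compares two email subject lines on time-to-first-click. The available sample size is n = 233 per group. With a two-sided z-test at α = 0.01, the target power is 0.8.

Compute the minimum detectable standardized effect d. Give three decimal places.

d ≈ 0.317

Need Φ(δ − 2.576) = 0.8, so δ = 2.576 + 0.842 = 3.417.
(The second rejection-region term Φ(−δ − z_{α/2}) is negligible and dropped.)
δ = d·√(n/2) ⇒ d = δ/√(n/2) = 3.417/√(233/2) = 0.3166.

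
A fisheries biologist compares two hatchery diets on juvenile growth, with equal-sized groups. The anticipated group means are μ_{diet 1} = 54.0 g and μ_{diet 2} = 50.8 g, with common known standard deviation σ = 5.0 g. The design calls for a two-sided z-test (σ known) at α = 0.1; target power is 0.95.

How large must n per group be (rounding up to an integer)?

n = 53 per group

Standardized effect: d = |μ_{diet 1} − μ_{diet 2}| / σ = |54.0 − 50.8| / 5.0 = 0.6400
For power 0.95 need Φ(δ − z_{0.05}) = 0.95, so δ = z_{0.05} + z_{0.05} = 1.645 + 1.645 = 3.290.
(Ignoring the negligible lower-tail rejection probability gives the usual closed-form inversion.)
δ = d·√(n/2) ⇒ n = 2(δ/d)² = 2 × (3.290 / 0.6400)² = 52.84.
Rounding up, n = 53 per group.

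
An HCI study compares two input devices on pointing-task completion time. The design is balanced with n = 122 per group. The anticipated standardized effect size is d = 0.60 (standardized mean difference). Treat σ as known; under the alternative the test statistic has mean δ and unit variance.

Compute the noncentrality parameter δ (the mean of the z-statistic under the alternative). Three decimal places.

δ ≈ 4.686

The noncentrality parameter scales effect size by the design's sample-size factor: δ = d·√(n/2) = 0.60 × √(122/2) = 4.6861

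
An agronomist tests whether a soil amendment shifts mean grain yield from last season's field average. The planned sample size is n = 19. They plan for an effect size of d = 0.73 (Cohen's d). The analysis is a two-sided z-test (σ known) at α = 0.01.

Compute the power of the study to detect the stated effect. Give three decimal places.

Noncentrality parameter: δ = d·√n = 0.73 × √19 = 3.1820
Critical value for a two-sided test at α = 0.01: z_{α/2} = 2.576.
Power = Φ(δ − 2.576) + Φ(−δ − 2.576) = Φ(0.606) + Φ(-5.758) = 0.7278 + 0.0000 = 0.7278.

Power ≈ 0.728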